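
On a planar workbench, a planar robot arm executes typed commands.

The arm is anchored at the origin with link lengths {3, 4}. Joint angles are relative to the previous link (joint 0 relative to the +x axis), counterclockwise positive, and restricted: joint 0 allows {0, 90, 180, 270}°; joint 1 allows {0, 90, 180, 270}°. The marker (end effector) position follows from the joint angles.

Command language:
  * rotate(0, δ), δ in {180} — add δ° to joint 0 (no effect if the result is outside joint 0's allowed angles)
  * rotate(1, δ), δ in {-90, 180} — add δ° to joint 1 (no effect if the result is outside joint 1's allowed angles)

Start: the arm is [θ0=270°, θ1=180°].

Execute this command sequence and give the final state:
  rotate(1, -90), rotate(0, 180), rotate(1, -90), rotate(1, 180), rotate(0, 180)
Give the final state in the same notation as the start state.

start: [θ0=270°, θ1=180°]
1. rotate(1, -90) → [θ0=270°, θ1=90°]
2. rotate(0, 180) → [θ0=90°, θ1=90°]
3. rotate(1, -90) → [θ0=90°, θ1=0°]
4. rotate(1, 180) → [θ0=90°, θ1=180°]
5. rotate(0, 180) → [θ0=270°, θ1=180°]

[θ0=270°, θ1=180°]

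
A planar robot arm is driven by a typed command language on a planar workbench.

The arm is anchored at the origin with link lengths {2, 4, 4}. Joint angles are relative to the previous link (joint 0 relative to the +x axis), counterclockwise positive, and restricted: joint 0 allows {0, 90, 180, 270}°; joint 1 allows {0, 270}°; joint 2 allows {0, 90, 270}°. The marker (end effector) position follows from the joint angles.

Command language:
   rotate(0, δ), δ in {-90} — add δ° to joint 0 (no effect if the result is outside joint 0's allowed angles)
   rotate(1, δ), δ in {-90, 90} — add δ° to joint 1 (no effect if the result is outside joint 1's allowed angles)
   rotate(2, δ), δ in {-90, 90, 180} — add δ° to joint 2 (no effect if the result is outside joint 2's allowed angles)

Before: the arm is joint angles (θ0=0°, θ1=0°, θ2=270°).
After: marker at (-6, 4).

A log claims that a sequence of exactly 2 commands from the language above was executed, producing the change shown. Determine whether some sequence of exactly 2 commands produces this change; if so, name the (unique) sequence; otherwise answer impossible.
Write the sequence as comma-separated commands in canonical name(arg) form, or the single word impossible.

from: joint angles (θ0=0°, θ1=0°, θ2=270°)
1. rotate(0, -90) → joint angles (θ0=270°, θ1=0°, θ2=270°)
2. rotate(0, -90) → joint angles (θ0=180°, θ1=0°, θ2=270°)
no rival 2-sequence matches.

rotate(0, -90), rotate(0, -90)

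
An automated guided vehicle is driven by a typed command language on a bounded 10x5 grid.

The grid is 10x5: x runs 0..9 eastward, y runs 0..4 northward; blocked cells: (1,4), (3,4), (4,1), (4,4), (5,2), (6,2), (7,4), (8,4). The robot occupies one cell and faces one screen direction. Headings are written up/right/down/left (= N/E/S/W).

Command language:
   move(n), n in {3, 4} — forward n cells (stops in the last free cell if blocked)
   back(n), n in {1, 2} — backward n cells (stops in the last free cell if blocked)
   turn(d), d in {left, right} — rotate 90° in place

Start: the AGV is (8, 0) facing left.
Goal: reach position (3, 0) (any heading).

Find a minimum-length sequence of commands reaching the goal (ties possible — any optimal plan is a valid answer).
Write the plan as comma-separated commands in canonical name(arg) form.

back(2), move(3), move(3)

from: (8, 0) facing left
t=1 back(2) ⇒ (9, 0) facing left
t=2 move(3) ⇒ (6, 0) facing left
t=3 move(3) ⇒ (3, 0) facing left
nothing shorter than 3 reaches the goal.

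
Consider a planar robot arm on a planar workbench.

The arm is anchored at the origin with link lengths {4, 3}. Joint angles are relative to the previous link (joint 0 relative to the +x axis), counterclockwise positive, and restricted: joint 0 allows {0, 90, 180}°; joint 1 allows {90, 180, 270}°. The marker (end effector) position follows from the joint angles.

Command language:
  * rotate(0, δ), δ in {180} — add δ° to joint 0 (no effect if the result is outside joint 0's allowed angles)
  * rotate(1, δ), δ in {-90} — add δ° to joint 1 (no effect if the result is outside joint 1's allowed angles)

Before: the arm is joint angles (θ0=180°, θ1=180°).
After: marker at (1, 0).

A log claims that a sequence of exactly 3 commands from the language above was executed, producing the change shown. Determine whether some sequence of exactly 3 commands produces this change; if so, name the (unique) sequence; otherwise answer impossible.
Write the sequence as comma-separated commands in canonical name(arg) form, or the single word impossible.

rotate(0, 180), rotate(0, 180), rotate(0, 180)

start: joint angles (θ0=180°, θ1=180°)
1. rotate(0, 180) → joint angles (θ0=0°, θ1=180°)
2. rotate(0, 180) → joint angles (θ0=180°, θ1=180°)
3. rotate(0, 180) → joint angles (θ0=0°, θ1=180°)
uniquely the one of 8 3-step routes that fits.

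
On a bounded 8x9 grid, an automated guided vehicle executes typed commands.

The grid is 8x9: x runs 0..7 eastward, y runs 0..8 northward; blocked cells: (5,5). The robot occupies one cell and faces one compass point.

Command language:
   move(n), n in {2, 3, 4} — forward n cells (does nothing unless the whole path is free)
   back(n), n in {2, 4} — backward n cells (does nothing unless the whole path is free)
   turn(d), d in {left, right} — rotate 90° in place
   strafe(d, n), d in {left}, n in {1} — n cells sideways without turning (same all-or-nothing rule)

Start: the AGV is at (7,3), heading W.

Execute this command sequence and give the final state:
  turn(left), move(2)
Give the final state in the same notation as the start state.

begin: at (7,3), heading W
t=1 turn(left) ⇒ at (7,3), heading S
t=2 move(2) ⇒ at (7,1), heading S

at (7,1), heading S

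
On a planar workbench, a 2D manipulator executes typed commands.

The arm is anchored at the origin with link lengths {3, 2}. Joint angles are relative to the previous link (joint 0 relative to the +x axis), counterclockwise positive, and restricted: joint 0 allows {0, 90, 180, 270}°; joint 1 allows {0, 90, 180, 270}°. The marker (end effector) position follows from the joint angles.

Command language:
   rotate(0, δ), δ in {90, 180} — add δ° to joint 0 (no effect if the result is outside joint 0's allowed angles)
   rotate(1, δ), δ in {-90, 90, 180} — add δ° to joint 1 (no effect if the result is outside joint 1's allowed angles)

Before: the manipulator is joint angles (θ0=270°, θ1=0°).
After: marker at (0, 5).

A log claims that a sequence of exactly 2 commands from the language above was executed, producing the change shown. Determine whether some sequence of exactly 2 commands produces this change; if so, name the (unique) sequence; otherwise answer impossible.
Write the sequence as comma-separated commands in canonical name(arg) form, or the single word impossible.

start: joint angles (θ0=270°, θ1=0°)
[1] after rotate(0, 90): joint angles (θ0=0°, θ1=0°)
[2] after rotate(0, 90): joint angles (θ0=90°, θ1=0°)
uniquely the one of 25 2-step routes that fits.

rotate(0, 90), rotate(0, 90)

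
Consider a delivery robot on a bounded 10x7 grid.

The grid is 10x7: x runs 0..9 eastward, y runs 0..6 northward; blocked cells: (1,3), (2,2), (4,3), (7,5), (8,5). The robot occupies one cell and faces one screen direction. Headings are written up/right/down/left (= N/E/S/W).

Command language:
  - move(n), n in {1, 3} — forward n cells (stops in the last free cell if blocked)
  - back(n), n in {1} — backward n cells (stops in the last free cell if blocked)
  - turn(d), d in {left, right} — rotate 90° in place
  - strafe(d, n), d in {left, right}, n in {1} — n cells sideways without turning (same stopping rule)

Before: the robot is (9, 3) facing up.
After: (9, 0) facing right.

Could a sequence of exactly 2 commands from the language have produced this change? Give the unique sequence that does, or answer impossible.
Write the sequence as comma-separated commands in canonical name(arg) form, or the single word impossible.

impossible

checked all 2-command options: none fits.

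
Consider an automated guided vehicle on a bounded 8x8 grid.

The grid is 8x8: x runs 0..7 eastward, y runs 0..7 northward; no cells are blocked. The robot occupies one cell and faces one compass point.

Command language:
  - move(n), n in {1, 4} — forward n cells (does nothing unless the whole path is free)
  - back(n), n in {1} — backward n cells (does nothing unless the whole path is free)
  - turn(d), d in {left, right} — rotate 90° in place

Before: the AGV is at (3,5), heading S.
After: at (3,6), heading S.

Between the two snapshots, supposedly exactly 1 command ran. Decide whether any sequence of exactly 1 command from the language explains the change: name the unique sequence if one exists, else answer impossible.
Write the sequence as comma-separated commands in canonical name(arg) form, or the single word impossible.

key: heading stays S — the single command does not turn
begin: at (3,5), heading S
step 1 (back(1)): at (3,6), heading S
uniquely the one of 5 1-step routes that fits.

back(1)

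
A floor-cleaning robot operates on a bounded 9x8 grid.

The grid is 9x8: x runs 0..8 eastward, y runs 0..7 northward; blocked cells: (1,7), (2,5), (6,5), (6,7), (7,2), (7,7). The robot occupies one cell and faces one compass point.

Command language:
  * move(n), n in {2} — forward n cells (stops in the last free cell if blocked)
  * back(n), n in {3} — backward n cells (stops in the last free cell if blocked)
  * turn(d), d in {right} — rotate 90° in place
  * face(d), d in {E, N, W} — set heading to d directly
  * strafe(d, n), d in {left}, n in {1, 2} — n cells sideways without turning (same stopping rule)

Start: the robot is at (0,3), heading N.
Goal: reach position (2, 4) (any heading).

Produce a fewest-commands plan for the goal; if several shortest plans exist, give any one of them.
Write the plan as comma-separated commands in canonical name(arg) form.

face(E), strafe(left, 1), move(2)

t0: at (0,3), heading N
[1] after face(E): at (0,3), heading E
[2] after strafe(left, 1): at (0,4), heading E
[3] after move(2): at (2,4), heading E
no 2-step plan works, so 3 is optimal.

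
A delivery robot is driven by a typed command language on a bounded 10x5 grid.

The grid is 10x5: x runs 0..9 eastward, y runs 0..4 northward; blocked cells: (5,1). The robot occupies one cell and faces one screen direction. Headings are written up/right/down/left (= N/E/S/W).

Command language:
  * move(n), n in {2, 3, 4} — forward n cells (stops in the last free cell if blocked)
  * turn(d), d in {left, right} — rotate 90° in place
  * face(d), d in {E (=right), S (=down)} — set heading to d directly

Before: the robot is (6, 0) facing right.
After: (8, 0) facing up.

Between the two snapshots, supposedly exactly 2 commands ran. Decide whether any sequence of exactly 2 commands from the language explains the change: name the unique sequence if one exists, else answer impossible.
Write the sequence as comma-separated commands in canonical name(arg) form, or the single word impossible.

key: cell and facing (now N) both changed — the 2 commands mix motion and turning
t0: (6, 0) facing right
t=1 move(2) ⇒ (8, 0) facing right
t=2 turn(left) ⇒ (8, 0) facing up
uniquely the one of 49 2-step routes that fits.

move(2), turn(left)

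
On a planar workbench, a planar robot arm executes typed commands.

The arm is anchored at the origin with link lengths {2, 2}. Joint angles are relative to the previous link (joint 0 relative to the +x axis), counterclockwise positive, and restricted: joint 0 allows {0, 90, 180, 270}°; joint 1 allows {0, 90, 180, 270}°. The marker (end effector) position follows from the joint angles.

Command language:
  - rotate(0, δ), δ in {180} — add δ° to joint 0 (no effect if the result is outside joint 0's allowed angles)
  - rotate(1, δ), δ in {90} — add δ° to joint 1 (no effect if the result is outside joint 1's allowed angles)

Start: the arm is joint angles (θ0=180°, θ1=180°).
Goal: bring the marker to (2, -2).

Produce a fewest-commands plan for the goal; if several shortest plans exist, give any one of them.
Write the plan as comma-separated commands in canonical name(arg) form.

rotate(0, 180), rotate(1, 90)

initial: joint angles (θ0=180°, θ1=180°)
t=1 rotate(0, 180) ⇒ joint angles (θ0=0°, θ1=180°)
t=2 rotate(1, 90) ⇒ joint angles (θ0=0°, θ1=270°)
no 1-step plan works, so 2 is optimal.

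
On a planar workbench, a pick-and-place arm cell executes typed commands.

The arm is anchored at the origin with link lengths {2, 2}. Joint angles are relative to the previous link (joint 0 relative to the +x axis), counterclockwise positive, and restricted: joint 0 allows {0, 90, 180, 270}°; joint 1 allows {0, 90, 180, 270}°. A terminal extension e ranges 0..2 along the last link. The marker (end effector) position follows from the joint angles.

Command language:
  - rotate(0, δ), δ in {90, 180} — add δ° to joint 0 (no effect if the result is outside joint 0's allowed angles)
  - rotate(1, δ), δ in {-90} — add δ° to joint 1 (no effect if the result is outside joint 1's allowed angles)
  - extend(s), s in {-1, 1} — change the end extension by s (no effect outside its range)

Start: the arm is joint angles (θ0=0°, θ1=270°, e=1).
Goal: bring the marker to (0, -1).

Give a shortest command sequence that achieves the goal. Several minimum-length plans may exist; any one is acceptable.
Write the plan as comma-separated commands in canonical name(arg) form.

t0: joint angles (θ0=0°, θ1=270°, e=1)
step 1 (rotate(1, -90)): joint angles (θ0=0°, θ1=180°, e=1)
step 2 (rotate(0, 90)): joint angles (θ0=90°, θ1=180°, e=1)
minimal: 2 command(s), checked below 2.

rotate(1, -90), rotate(0, 90)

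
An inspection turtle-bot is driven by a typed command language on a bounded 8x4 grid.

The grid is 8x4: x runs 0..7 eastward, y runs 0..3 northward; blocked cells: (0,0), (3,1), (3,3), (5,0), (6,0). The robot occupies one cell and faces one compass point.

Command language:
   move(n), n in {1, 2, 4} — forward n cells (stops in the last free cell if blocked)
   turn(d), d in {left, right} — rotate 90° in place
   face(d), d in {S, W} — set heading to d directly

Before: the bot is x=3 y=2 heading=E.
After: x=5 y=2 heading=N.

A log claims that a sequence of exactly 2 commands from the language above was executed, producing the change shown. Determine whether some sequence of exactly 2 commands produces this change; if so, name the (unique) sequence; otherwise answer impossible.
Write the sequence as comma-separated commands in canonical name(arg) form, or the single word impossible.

key: running turn(left) before move(2) would end elsewhere — order is forced
t0: x=3 y=2 heading=E
t=1 move(2) ⇒ x=5 y=2 heading=E
t=2 turn(left) ⇒ x=5 y=2 heading=N
uniquely the one of 49 2-step routes that fits.

move(2), turn(left)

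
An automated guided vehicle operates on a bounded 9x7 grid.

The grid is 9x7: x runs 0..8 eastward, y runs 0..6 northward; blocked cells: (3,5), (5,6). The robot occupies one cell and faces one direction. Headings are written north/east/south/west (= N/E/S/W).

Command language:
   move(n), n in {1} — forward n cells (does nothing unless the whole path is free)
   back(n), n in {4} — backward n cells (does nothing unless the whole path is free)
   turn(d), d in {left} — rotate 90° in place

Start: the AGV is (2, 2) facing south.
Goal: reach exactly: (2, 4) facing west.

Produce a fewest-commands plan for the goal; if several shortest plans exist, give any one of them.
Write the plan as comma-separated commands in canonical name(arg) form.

t0: (2, 2) facing south
t=1 turn(left) ⇒ (2, 2) facing east
t=2 turn(left) ⇒ (2, 2) facing north
t=3 move(1) ⇒ (2, 3) facing north
t=4 move(1) ⇒ (2, 4) facing north
t=5 turn(left) ⇒ (2, 4) facing west
shorter routes all fall short; 5 is best.

turn(left), turn(left), move(1), move(1), turn(left)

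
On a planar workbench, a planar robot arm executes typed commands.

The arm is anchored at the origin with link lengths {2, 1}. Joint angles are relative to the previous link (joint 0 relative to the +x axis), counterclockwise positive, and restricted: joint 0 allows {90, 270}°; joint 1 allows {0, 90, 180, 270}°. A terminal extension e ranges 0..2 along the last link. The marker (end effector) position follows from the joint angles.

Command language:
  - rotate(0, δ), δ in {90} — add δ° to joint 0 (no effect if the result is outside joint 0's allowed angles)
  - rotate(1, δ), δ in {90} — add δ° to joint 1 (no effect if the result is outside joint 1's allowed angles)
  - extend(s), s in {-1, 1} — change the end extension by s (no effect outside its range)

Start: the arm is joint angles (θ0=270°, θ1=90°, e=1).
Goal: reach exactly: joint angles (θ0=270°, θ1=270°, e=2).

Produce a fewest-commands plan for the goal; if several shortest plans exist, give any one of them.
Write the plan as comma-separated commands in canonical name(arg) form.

rotate(1, 90), rotate(1, 90), extend(1)

t0: joint angles (θ0=270°, θ1=90°, e=1)
t=1 rotate(1, 90) ⇒ joint angles (θ0=270°, θ1=180°, e=1)
t=2 rotate(1, 90) ⇒ joint angles (θ0=270°, θ1=270°, e=1)
t=3 extend(1) ⇒ joint angles (θ0=270°, θ1=270°, e=2)
minimal: 3 command(s), checked below 3.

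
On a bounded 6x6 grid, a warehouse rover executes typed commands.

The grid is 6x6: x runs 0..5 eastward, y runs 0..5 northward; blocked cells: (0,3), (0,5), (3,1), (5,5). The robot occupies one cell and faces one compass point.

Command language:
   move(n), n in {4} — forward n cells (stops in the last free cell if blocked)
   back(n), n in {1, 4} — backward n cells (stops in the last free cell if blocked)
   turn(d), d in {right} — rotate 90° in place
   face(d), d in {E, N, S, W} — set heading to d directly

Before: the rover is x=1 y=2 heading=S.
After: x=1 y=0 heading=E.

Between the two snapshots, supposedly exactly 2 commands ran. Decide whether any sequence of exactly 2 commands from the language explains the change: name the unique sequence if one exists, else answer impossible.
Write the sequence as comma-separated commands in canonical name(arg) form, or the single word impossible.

move(4), face(E)

key: running face(E) before move(4) would end elsewhere — order is forced
begin: x=1 y=2 heading=S
t=1 move(4) ⇒ x=1 y=0 heading=S
t=2 face(E) ⇒ x=1 y=0 heading=E
no other 2-command option fits: unique.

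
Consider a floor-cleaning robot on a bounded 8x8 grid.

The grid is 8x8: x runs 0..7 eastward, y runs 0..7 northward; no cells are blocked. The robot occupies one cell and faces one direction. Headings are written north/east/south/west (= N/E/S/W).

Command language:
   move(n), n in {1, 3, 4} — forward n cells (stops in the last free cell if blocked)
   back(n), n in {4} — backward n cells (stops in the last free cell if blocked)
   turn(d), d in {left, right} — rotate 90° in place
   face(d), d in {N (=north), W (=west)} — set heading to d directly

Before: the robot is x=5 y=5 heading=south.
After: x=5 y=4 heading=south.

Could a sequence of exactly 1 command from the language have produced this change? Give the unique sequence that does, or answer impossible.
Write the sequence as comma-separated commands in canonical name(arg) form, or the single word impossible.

key: heading stays S — the single command does not turn
begin: x=5 y=5 heading=south
step 1 (move(1)): x=5 y=4 heading=south
no other 1-command option fits: unique.

move(1)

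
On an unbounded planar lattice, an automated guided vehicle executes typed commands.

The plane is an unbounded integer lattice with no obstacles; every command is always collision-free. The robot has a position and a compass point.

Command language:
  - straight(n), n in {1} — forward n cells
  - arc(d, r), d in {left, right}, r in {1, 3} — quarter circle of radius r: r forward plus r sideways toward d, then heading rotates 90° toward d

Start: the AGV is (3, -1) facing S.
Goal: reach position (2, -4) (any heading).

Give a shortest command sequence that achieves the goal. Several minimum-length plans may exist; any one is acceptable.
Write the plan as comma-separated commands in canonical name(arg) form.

t0: (3, -1) facing S
step 1 (arc(right, 1)): (2, -2) facing W
step 2 (arc(left, 1)): (1, -3) facing S
step 3 (arc(left, 1)): (2, -4) facing E
no 2-step plan works, so 3 is optimal.

arc(right, 1), arc(left, 1), arc(left, 1)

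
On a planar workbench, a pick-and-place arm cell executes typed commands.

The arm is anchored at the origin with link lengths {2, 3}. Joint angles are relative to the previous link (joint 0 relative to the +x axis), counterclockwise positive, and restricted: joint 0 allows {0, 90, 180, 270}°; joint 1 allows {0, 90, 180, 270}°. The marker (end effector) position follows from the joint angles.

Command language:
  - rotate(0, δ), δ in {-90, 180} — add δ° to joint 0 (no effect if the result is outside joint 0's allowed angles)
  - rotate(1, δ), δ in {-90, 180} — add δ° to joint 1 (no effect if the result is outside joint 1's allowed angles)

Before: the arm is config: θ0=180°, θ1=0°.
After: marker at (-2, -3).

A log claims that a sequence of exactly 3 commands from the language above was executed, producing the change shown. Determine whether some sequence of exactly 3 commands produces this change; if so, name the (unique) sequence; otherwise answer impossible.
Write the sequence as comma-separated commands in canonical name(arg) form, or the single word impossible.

from: config: θ0=180°, θ1=0°
t=1 rotate(1, -90) ⇒ config: θ0=180°, θ1=270°
t=2 rotate(1, -90) ⇒ config: θ0=180°, θ1=180°
t=3 rotate(1, -90) ⇒ config: θ0=180°, θ1=90°
no other 3-command option fits: unique.

rotate(1, -90), rotate(1, -90), rotate(1, -90)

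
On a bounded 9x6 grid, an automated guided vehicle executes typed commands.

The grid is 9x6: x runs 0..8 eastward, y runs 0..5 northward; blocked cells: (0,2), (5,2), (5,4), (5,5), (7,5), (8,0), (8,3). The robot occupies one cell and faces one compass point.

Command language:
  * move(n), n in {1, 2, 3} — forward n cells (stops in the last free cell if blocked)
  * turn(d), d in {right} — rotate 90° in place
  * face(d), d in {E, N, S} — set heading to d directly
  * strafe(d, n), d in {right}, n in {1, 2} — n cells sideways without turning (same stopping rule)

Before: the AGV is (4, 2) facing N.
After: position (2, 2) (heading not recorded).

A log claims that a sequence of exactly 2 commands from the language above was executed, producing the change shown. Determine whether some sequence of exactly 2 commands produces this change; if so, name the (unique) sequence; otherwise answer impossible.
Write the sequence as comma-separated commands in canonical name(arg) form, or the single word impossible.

face(S), strafe(right, 2)

key: order matters: swapping face(S) and strafe(right, 2) lands elsewhere
begin: (4, 2) facing N
step 1 (face(S)): (4, 2) facing S
step 2 (strafe(right, 2)): (2, 2) facing S
uniquely the one of 81 2-step routes that fits.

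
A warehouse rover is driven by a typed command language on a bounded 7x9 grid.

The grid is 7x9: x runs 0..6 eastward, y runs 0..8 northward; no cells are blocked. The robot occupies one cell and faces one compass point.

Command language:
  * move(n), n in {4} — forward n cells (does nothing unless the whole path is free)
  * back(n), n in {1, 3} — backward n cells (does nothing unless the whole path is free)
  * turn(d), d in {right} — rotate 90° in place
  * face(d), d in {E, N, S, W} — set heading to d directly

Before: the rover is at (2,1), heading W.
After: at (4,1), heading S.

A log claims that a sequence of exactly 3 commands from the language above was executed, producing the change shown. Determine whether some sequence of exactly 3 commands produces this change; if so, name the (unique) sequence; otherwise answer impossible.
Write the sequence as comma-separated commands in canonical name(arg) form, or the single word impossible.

key: running face(S) before back(1) would end elsewhere — order is forced
initial: at (2,1), heading W
[1] after back(1): at (3,1), heading W
[2] after back(1): at (4,1), heading W
[3] after face(S): at (4,1), heading S
no other 3-command option fits: unique.

back(1), back(1), face(S)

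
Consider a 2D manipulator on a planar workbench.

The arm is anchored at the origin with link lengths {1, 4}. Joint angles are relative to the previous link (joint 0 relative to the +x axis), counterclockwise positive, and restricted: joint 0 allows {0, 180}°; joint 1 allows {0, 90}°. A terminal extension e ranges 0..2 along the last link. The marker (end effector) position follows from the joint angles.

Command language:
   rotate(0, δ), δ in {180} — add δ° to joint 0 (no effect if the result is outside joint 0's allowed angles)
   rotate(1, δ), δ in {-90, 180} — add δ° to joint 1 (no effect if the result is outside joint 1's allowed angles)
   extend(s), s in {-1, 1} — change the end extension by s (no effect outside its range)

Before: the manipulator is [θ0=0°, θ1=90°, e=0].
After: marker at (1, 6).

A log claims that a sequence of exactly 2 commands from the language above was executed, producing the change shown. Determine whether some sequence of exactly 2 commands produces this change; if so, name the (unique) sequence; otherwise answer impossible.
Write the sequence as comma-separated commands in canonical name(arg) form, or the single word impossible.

extend(1), extend(1)

start: [θ0=0°, θ1=90°, e=0]
t=1 extend(1) ⇒ [θ0=0°, θ1=90°, e=1]
t=2 extend(1) ⇒ [θ0=0°, θ1=90°, e=2]
no other 2-command option fits: unique.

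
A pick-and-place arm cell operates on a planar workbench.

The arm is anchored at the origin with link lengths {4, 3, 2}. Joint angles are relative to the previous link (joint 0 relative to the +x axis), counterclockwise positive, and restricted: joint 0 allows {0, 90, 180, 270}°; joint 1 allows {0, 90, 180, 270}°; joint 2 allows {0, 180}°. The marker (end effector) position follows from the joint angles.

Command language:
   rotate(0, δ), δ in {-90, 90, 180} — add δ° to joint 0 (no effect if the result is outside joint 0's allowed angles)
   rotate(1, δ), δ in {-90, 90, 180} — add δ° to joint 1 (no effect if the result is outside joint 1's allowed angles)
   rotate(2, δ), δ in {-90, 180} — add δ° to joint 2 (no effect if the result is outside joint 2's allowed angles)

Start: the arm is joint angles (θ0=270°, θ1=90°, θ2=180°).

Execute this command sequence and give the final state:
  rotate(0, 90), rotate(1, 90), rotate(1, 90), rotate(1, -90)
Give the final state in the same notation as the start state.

initial: joint angles (θ0=270°, θ1=90°, θ2=180°)
1. rotate(0, 90) → joint angles (θ0=0°, θ1=90°, θ2=180°)
2. rotate(1, 90) → joint angles (θ0=0°, θ1=180°, θ2=180°)
3. rotate(1, 90) → joint angles (θ0=0°, θ1=270°, θ2=180°)
4. rotate(1, -90) → joint angles (θ0=0°, θ1=180°, θ2=180°)

joint angles (θ0=0°, θ1=180°, θ2=180°)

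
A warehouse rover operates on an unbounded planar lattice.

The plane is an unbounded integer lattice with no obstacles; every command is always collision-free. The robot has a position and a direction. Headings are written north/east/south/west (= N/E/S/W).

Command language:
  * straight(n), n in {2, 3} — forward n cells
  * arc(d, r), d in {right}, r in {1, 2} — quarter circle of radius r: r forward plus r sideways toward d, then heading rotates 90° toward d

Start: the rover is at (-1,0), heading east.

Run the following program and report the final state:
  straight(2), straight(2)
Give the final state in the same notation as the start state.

t0: at (-1,0), heading east
[1] after straight(2): at (1,0), heading east
[2] after straight(2): at (3,0), heading east

at (3,0), heading east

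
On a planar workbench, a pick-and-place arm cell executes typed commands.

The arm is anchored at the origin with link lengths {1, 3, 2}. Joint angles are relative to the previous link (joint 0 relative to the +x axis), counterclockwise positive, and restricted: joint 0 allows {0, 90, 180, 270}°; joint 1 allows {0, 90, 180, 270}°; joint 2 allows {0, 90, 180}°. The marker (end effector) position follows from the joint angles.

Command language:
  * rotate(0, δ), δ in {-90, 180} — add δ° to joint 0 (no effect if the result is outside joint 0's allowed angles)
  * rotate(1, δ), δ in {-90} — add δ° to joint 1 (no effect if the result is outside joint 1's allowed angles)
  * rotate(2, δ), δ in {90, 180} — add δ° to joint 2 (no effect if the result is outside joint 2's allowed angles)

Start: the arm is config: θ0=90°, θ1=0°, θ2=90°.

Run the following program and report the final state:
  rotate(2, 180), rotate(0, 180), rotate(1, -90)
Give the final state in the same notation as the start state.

t0: config: θ0=90°, θ1=0°, θ2=90°
[1] after rotate(2, 180): config: θ0=90°, θ1=0°, θ2=90°
[2] after rotate(0, 180): config: θ0=270°, θ1=0°, θ2=90°
[3] after rotate(1, -90): config: θ0=270°, θ1=270°, θ2=90°

config: θ0=270°, θ1=270°, θ2=90°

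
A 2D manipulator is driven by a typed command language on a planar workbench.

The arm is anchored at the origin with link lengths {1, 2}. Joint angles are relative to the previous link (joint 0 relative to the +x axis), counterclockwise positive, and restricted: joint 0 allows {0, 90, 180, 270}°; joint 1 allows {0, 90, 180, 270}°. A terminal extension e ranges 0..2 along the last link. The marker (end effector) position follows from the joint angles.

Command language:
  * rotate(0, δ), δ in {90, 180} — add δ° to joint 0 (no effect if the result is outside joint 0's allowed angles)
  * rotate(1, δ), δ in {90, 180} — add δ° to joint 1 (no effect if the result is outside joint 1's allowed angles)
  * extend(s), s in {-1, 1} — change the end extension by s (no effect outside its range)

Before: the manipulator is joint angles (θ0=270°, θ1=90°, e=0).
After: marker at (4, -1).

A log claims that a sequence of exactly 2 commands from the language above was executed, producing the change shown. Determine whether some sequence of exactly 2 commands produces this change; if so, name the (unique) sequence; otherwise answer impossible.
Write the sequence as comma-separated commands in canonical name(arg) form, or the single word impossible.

initial: joint angles (θ0=270°, θ1=90°, e=0)
t=1 extend(1) ⇒ joint angles (θ0=270°, θ1=90°, e=1)
t=2 extend(1) ⇒ joint angles (θ0=270°, θ1=90°, e=2)
no rival 2-sequence matches.

extend(1), extend(1)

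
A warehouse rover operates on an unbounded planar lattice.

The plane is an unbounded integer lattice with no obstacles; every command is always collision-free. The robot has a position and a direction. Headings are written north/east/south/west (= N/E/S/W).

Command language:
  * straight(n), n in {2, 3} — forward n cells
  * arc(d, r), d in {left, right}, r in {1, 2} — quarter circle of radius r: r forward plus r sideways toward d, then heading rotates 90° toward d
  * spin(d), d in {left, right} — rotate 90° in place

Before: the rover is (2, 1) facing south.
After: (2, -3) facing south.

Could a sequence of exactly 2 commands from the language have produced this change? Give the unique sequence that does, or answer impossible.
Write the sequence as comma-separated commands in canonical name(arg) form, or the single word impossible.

key: still facing S at the end — nothing in the sequence rotates
initial: (2, 1) facing south
1. straight(2) → (2, -1) facing south
2. straight(2) → (2, -3) facing south
all 64 alternatives checked — unique.

straight(2), straight(2)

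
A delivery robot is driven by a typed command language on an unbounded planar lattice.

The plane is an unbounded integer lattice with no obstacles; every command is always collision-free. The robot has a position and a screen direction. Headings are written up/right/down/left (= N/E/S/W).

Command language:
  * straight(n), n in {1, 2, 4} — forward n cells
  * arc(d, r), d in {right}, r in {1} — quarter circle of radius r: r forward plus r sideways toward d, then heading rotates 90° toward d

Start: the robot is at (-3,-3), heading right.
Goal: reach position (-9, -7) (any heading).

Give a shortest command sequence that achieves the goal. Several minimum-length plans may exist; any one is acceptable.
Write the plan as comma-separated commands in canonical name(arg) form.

arc(right, 1), straight(2), arc(right, 1), straight(4), straight(2)

begin: at (-3,-3), heading right
t=1 arc(right, 1) ⇒ at (-2,-4), heading down
t=2 straight(2) ⇒ at (-2,-6), heading down
t=3 arc(right, 1) ⇒ at (-3,-7), heading left
t=4 straight(4) ⇒ at (-7,-7), heading left
t=5 straight(2) ⇒ at (-9,-7), heading left
no 4-step plan works, so 5 is optimal.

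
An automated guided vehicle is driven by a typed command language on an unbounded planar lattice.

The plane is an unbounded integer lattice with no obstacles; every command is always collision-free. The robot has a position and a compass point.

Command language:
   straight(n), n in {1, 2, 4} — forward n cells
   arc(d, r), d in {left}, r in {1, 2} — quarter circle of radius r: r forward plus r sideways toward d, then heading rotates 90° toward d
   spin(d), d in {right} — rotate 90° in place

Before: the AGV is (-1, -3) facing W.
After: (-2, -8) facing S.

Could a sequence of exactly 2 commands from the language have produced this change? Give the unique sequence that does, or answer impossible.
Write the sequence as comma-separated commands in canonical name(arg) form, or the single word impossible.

arc(left, 1), straight(4)

key: cell and facing (now S) both changed — the 2 commands mix motion and turning
start: (-1, -3) facing W
[1] after arc(left, 1): (-2, -4) facing S
[2] after straight(4): (-2, -8) facing S
uniquely the one of 36 2-step routes that fits.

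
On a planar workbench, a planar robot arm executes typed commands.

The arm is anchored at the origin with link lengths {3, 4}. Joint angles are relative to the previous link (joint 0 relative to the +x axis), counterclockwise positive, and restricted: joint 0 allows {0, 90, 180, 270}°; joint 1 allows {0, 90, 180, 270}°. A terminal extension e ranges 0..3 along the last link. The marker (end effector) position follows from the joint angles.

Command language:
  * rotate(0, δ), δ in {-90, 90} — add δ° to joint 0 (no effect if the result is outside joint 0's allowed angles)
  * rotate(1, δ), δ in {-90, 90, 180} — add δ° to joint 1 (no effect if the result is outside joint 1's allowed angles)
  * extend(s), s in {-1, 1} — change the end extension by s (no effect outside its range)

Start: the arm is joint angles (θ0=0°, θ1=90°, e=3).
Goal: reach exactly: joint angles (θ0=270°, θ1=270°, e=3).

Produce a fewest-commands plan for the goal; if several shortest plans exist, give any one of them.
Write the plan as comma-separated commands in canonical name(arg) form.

from: joint angles (θ0=0°, θ1=90°, e=3)
step 1 (rotate(1, 180)): joint angles (θ0=0°, θ1=270°, e=3)
step 2 (rotate(0, -90)): joint angles (θ0=270°, θ1=270°, e=3)
no 1-step plan works, so 2 is optimal.

rotate(1, 180), rotate(0, -90)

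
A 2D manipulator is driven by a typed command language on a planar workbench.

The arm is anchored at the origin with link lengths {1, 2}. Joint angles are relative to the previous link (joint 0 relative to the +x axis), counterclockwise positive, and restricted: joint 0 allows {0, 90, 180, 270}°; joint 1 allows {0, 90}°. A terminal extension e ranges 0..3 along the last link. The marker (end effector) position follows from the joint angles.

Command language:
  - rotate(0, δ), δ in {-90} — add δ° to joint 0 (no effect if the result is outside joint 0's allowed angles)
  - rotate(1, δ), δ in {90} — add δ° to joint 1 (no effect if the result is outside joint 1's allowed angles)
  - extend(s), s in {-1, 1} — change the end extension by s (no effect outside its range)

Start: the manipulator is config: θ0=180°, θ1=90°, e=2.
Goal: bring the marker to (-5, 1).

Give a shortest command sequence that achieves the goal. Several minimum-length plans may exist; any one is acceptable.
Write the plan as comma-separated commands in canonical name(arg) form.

t0: config: θ0=180°, θ1=90°, e=2
[1] after rotate(0, -90): config: θ0=90°, θ1=90°, e=2
[2] after extend(1): config: θ0=90°, θ1=90°, e=3
no 1-step plan works, so 2 is optimal.

rotate(0, -90), extend(1)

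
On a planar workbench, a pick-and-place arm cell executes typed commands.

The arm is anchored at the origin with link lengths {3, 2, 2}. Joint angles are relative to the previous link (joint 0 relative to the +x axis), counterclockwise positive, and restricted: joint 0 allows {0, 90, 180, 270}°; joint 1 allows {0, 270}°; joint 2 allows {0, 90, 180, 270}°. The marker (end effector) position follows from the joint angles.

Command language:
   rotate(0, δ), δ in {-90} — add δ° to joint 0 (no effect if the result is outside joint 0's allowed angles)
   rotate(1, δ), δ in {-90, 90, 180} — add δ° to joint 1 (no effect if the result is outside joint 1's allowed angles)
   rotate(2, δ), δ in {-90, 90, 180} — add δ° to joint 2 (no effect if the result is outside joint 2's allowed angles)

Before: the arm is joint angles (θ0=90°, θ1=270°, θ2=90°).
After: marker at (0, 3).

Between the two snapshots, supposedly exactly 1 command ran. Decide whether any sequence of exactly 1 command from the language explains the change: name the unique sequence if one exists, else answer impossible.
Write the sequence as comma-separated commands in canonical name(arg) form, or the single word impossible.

t0: joint angles (θ0=90°, θ1=270°, θ2=90°)
step 1 (rotate(2, 90)): joint angles (θ0=90°, θ1=270°, θ2=180°)
no rival 1-sequence matches.

rotate(2, 90)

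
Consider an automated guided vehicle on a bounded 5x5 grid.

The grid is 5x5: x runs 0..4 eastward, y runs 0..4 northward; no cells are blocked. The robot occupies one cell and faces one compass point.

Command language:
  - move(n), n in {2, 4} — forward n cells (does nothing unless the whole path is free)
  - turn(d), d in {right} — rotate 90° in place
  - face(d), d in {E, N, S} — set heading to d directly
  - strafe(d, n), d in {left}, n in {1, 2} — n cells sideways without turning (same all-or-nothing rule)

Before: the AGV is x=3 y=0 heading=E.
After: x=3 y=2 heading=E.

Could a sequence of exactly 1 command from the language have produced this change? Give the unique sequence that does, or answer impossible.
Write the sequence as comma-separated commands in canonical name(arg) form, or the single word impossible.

key: heading stays E — the single command does not turn
initial: x=3 y=0 heading=E
t=1 strafe(left, 2) ⇒ x=3 y=2 heading=E
no other 1-command option fits: unique.

strafe(left, 2)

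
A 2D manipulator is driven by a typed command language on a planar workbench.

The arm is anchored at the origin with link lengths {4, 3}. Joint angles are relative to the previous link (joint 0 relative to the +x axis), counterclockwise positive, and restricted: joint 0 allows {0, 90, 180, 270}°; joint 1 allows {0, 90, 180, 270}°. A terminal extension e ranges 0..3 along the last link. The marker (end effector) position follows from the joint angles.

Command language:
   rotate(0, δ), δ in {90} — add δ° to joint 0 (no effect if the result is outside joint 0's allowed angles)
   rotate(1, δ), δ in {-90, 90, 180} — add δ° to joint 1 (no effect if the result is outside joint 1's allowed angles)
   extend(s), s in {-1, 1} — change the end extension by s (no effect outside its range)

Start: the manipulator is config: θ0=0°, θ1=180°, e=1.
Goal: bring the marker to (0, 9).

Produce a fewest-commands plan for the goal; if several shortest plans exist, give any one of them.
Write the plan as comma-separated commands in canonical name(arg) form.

rotate(0, 90), rotate(1, 180), extend(1)

start: config: θ0=0°, θ1=180°, e=1
step 1 (rotate(0, 90)): config: θ0=90°, θ1=180°, e=1
step 2 (rotate(1, 180)): config: θ0=90°, θ1=0°, e=1
step 3 (extend(1)): config: θ0=90°, θ1=0°, e=2
nothing shorter than 3 reaches the goal.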